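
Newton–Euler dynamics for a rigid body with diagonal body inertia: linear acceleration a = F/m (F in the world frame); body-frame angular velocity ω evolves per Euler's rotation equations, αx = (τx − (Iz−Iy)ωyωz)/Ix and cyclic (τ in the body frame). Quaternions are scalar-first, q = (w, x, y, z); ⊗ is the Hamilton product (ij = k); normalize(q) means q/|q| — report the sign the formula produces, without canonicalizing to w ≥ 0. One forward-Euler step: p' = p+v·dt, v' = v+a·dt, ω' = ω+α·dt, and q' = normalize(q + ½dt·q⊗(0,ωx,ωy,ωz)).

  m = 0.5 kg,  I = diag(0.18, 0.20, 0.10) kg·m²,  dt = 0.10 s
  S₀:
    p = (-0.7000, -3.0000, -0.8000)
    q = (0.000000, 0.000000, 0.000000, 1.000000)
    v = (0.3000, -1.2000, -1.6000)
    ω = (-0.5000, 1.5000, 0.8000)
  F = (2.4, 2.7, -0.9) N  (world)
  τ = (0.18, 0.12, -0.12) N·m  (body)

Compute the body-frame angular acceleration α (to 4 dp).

α = (1.6667, 0.7600, -1.0500)

gyro term ω×Iω = (-0.1200, -0.0320, -0.0150)
α = I⁻¹(τ − ω×Iω) = (1.6667, 0.7600, -1.0500)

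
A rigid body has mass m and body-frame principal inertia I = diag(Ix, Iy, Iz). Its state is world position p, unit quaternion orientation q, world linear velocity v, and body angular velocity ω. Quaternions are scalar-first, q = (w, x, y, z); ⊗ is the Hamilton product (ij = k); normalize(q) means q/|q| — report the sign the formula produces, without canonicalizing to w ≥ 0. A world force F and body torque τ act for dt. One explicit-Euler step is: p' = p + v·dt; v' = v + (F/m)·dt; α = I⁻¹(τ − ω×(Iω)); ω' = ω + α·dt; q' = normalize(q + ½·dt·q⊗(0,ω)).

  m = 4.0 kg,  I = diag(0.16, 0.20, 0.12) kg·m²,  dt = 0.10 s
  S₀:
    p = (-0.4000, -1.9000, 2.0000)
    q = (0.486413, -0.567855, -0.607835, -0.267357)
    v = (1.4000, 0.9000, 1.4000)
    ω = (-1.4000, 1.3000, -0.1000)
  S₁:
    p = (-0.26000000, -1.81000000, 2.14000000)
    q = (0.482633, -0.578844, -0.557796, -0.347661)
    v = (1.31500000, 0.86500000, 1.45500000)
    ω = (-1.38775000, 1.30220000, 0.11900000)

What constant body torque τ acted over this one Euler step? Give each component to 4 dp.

τ = (0.0300, 0.0100, 0.1900)

ω₁ − ω₀ = (0.01225000, 0.00220000, 0.21900000)
gyro term ω₀×Iω₀ = (0.0104, 0.0056, -0.0728)
τ = I·(Δω/dt) + ω₀×(Iω₀) = (0.0300, 0.0100, 0.1900)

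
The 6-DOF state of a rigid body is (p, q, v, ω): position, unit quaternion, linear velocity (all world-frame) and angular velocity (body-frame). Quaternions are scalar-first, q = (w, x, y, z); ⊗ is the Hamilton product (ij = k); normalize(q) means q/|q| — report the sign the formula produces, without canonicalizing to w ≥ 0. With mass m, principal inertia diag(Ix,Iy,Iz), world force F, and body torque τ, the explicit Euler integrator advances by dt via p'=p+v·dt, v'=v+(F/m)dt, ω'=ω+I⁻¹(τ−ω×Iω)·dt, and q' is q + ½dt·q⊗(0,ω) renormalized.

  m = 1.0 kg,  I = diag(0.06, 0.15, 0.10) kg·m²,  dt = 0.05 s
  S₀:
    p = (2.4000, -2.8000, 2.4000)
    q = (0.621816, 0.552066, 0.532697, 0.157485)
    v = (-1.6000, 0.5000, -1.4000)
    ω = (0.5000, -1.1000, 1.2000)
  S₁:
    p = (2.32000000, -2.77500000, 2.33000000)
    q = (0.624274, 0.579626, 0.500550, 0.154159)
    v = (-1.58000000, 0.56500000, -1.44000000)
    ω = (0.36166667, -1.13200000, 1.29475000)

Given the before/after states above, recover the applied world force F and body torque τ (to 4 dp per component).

rate change Δω = (-0.13833333, -0.03200000, 0.09475000)
precession coupling = (0.0660, -0.0240, -0.0495)
I·α + gyro = (-0.1000, -0.1200, 0.1400)
Δv = v₁−v₀ = (0.02000000, 0.06500000, -0.04000000)
F = m·Δv/dt = (0.4000, 1.3000, -0.8000)

F = (0.4000, 1.3000, -0.8000)
τ = (-0.1000, -0.1200, 0.1400)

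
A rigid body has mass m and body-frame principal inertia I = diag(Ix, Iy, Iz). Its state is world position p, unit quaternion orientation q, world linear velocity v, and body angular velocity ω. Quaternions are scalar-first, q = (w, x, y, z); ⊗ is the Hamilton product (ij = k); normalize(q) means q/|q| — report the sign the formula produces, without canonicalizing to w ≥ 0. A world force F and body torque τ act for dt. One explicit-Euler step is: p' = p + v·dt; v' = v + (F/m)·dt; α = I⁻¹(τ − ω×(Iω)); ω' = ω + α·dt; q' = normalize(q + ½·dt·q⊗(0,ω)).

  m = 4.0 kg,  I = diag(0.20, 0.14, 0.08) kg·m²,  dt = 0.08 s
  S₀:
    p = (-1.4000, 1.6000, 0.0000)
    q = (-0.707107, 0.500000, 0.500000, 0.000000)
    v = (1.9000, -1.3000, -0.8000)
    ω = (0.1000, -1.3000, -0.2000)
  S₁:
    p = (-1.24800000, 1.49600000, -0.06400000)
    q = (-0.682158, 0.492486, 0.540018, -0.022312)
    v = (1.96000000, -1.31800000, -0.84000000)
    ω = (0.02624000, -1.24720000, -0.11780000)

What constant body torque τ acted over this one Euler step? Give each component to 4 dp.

τ = (-0.2000, 0.0900, 0.0900)

rate change Δω = (-0.07376000, 0.05280000, 0.08220000)
precession coupling = (-0.0156, -0.0024, 0.0078)
τ = I·(Δω/dt) + ω₀×(Iω₀) = (-0.2000, 0.0900, 0.0900)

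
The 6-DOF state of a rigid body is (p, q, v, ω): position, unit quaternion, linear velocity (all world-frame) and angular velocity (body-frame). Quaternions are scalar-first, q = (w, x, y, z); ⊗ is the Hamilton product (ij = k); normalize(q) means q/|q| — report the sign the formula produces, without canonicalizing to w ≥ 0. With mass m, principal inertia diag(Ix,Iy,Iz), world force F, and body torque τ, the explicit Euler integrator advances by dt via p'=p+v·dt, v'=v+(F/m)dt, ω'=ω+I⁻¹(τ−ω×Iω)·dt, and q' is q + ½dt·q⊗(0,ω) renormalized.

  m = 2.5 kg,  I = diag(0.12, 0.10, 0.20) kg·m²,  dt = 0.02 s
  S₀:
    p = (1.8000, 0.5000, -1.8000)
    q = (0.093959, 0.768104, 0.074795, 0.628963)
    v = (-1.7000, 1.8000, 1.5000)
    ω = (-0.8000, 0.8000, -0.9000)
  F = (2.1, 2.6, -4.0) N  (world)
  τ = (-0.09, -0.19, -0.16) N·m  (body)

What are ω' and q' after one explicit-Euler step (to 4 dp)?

ω' = (-0.8030, 0.7735, -0.9173)
q' = (0.1052, 0.7616, 0.0774, 0.6348)

(τ − ω×Iω)/I = (-0.1500, -1.3240, -0.8640)
ω' = ω + α·dt = (-0.8030, 0.7735, -0.9173)
Hamilton product q⊗(0,ω) = (1.1207139, -0.6456531, 0.2632904, 0.5897561)
updated quaternion q' = (0.1052, 0.7616, 0.0774, 0.6348)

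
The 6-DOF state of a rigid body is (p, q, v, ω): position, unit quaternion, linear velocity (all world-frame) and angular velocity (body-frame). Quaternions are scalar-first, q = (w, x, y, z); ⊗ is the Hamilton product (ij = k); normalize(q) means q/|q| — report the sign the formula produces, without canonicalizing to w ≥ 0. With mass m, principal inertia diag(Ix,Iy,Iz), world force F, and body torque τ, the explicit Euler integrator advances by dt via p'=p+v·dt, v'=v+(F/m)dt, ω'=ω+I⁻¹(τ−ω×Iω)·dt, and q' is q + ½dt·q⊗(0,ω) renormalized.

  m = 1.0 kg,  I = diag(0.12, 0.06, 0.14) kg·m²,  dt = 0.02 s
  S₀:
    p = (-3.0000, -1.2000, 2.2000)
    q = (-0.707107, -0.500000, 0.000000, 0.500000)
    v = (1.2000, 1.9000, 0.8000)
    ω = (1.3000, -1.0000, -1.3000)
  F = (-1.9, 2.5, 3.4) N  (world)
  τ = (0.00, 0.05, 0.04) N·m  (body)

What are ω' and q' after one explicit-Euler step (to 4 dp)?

precession coupling ω×(Iω) = (0.1040, 0.0338, 0.0780)
angular accel α = (-0.8667, 0.2700, -0.2714)
ω + α·dt = (1.2827, -0.9946, -1.3054)
Hamilton product q⊗(0,ω) = (1.3000000, -0.4192391, 0.7071070, 1.4192391)
q + ½dt·q⊗(0,ω), renormalized = (-0.6940, -0.5041, 0.0071, 0.5141)

ω' = (1.2827, -0.9946, -1.3054)
q' = (-0.6940, -0.5041, 0.0071, 0.5141)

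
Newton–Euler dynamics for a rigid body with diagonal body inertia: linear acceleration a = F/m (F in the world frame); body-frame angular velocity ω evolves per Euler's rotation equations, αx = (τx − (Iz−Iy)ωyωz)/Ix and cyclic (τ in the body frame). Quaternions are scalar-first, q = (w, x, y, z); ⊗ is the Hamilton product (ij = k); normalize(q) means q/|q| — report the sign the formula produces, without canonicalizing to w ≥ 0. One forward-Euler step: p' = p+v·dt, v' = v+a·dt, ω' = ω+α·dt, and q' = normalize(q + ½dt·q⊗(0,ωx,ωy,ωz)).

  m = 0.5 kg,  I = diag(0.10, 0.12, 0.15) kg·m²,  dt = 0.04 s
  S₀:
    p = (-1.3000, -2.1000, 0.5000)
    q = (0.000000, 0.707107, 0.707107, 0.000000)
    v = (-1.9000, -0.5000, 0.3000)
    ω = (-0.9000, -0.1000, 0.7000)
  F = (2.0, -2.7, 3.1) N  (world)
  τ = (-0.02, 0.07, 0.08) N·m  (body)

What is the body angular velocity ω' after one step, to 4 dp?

ω' = (-0.9072, -0.0872, 0.7209)

ω×(Iω) gyroscopic = (-0.0021, 0.0315, 0.0018)
α = I⁻¹(τ − ω×Iω) = (-0.1790, 0.3208, 0.5213)
new body rate ω' = (-0.9072, -0.0872, 0.7209)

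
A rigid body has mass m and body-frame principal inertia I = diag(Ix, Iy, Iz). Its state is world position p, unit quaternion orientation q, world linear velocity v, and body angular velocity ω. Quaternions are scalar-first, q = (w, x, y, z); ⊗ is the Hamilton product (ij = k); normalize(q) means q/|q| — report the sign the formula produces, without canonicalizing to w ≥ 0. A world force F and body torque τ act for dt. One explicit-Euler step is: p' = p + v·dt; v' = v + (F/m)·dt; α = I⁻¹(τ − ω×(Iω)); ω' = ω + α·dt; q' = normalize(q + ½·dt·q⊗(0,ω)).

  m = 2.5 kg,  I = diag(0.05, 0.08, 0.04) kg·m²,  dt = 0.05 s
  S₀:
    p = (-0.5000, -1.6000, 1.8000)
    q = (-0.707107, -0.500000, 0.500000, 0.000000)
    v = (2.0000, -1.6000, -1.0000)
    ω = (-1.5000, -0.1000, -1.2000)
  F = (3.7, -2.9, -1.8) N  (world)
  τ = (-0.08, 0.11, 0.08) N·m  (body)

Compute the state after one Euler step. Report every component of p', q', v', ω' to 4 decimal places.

(τ − ω×Iω)/I = (-1.5040, 1.1500, 1.8875)
ω + α·dt = (-1.5752, -0.0425, -1.1056)
Hamilton product q⊗(0,ω) = (-0.7000000, 0.4606605, -0.5292893, 1.6485284)
q' = normalize(q + ½dt·q⊗(0,ω)) = (-0.7238, -0.4879, 0.4862, 0.0412)
new position p' = (-0.4000, -1.6800, 1.7500)
new velocity v' = (2.0740, -1.6580, -1.0360)

p' = (-0.4000, -1.6800, 1.7500)
q' = (-0.7238, -0.4879, 0.4862, 0.0412)
v' = (2.0740, -1.6580, -1.0360)
ω' = (-1.5752, -0.0425, -1.1056)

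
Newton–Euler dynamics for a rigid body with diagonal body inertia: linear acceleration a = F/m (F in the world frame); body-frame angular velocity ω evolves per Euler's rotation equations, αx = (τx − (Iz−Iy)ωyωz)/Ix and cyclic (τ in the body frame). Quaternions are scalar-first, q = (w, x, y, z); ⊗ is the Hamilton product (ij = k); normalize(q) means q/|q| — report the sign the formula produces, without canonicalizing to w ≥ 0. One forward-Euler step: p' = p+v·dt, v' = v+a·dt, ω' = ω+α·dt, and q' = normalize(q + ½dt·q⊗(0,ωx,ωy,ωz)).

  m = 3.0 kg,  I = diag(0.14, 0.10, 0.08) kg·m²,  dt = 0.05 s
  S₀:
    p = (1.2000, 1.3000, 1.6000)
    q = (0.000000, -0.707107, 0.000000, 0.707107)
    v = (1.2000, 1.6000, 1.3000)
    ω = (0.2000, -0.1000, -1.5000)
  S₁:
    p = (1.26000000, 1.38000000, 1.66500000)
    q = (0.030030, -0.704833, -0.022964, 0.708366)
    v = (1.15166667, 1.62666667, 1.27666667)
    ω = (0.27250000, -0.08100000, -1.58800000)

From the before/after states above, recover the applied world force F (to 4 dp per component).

Δv = v₁−v₀ = (-0.04833333, 0.02666667, -0.02333333)
F = m·Δv/dt = (-2.9000, 1.6000, -1.4000)

F = (-2.9000, 1.6000, -1.4000)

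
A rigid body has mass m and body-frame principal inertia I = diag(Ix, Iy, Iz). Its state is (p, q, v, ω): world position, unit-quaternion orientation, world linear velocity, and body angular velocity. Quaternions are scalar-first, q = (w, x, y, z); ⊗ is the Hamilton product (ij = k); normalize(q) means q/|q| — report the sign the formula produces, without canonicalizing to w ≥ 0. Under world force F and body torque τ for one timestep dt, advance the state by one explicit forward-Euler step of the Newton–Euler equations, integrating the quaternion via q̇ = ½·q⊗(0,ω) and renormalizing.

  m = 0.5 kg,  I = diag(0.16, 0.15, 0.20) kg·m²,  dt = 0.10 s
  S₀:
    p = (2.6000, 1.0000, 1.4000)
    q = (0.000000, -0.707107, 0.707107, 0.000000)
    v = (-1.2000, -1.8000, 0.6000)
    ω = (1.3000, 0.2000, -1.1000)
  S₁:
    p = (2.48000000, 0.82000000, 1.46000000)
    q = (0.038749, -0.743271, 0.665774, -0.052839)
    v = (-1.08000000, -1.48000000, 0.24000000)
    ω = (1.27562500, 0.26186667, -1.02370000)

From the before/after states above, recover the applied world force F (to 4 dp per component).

velocity change Δv = (0.12000000, 0.32000000, -0.36000000)
m·(v₁−v₀)/dt = (0.6000, 1.6000, -1.8000)

F = (0.6000, 1.6000, -1.8000)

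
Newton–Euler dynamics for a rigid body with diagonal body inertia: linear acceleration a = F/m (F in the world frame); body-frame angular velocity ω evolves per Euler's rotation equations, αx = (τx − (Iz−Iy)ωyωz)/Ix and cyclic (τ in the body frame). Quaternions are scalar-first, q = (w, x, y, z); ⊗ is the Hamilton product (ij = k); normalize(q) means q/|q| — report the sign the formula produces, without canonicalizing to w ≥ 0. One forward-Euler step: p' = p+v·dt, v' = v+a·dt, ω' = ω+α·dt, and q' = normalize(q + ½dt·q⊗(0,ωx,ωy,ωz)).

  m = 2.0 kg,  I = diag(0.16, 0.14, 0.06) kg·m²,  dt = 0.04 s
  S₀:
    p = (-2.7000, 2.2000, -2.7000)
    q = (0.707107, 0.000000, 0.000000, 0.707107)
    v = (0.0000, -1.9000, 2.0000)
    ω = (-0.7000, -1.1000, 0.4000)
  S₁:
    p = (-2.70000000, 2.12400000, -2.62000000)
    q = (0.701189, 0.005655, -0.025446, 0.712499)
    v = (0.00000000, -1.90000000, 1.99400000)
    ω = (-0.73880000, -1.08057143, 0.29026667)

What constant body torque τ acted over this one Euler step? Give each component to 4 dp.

ω₁ − ω₀ = (-0.03880000, 0.01942857, -0.10973333)
precession coupling = (0.0352, -0.0280, -0.0154)
τ = I·(Δω/dt) + ω₀×(Iω₀) = (-0.1200, 0.0400, -0.1800)

τ = (-0.1200, 0.0400, -0.1800)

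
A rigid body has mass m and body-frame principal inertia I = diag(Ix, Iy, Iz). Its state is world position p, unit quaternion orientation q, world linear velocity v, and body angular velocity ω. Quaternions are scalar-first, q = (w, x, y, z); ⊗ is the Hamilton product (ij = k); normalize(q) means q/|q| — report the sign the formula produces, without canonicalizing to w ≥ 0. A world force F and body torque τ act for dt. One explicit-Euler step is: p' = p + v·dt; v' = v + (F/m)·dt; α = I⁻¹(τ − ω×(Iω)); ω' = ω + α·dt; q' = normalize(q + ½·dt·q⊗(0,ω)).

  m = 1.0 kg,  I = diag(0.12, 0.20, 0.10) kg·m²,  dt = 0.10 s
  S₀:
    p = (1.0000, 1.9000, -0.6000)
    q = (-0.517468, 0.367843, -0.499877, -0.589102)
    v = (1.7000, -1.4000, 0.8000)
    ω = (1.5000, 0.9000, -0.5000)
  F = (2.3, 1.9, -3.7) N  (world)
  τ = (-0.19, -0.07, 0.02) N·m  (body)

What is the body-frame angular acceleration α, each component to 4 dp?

gyro term ω×Iω = (0.0450, -0.0150, 0.1080)
α = I⁻¹(τ − ω×Iω) = (-1.9583, -0.2750, -0.8800)

α = (-1.9583, -0.2750, -0.8800)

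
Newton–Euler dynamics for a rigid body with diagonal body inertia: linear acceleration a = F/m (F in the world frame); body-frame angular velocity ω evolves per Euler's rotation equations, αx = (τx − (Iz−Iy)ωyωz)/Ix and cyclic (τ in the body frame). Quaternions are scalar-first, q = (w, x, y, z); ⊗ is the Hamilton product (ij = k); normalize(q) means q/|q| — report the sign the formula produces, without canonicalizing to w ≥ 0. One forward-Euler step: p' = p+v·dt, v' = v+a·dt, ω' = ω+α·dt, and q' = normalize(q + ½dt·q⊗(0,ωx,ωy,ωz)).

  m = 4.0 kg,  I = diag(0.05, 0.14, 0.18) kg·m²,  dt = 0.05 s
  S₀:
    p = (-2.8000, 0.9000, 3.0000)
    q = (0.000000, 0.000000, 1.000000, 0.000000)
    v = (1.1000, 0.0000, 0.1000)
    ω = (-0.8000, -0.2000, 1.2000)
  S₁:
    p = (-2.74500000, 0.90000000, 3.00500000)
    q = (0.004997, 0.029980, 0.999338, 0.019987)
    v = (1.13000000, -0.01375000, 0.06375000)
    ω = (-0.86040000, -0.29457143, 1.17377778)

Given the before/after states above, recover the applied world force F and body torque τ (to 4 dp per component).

F = (2.4000, -1.1000, -2.9000)
τ = (-0.0700, -0.1400, -0.0800)

Δω = ω₁−ω₀ = (-0.06040000, -0.09457143, -0.02622222)
ω₀×(Iω₀) = (-0.0096, 0.1248, 0.0144)
applied torque τ = (-0.0700, -0.1400, -0.0800)
v₁ − v₀ = (0.03000000, -0.01375000, -0.03625000)
F = m·Δv/dt = (2.4000, -1.1000, -2.9000)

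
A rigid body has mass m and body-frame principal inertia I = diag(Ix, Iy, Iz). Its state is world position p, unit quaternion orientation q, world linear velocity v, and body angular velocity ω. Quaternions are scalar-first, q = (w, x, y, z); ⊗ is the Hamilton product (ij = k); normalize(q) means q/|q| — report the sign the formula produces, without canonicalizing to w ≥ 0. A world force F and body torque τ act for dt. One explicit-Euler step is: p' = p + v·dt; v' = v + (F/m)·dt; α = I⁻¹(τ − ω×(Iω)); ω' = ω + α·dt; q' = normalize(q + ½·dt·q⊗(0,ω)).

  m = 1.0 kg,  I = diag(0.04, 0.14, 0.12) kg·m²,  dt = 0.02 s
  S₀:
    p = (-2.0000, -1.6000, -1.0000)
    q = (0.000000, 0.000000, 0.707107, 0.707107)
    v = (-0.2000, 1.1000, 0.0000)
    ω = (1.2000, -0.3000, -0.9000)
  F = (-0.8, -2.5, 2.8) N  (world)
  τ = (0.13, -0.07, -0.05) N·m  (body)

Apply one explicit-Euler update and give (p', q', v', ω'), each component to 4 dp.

p' = (-2.0040, -1.5780, -1.0000)
q' = (0.0085, -0.0042, 0.7155, 0.6985)
v' = (-0.2160, 1.0500, 0.0560)
ω' = (1.2677, -0.3223, -0.9023)

α = I⁻¹(τ − ω×Iω) = (3.3850, -1.1171, -0.1167)
new body rate ω' = (1.2677, -0.3223, -0.9023)
q⊗(0,ω) = (0.8485284, -0.4242642, 0.8485284, -0.8485284)
q + ½dt·q⊗(0,ω), renormalized = (0.0085, -0.0042, 0.7155, 0.6985)
a = F/m = (-0.8000, -2.5000, 2.8000)
p' = p + v·dt = (-2.0040, -1.5780, -1.0000)
new velocity v' = (-0.2160, 1.0500, 0.0560)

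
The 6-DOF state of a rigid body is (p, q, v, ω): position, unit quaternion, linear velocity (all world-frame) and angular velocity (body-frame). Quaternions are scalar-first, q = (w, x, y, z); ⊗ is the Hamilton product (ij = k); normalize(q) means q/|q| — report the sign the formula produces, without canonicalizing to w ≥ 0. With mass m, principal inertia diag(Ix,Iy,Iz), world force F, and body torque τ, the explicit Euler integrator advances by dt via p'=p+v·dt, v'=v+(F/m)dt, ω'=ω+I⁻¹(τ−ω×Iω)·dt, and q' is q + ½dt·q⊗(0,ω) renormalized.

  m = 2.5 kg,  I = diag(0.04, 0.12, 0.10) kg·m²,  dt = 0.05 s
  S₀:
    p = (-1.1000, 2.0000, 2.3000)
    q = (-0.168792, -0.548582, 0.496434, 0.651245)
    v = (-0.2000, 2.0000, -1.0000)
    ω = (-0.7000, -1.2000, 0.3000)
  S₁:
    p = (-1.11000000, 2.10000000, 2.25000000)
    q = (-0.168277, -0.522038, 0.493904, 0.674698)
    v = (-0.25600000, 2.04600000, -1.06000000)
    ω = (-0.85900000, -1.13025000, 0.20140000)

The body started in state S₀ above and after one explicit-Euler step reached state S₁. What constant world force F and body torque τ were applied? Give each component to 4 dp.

Δω = ω₁−ω₀ = (-0.15900000, 0.06975000, -0.09860000)
ω₀×(Iω₀) = (0.0072, 0.0126, 0.0672)
I·α + gyro = (-0.1200, 0.1800, -0.1300)
Δv = v₁−v₀ = (-0.05600000, 0.04600000, -0.06000000)
F = m·Δv/dt = (-2.8000, 2.3000, -3.0000)

F = (-2.8000, 2.3000, -3.0000)
τ = (-0.1200, 0.1800, -0.1300)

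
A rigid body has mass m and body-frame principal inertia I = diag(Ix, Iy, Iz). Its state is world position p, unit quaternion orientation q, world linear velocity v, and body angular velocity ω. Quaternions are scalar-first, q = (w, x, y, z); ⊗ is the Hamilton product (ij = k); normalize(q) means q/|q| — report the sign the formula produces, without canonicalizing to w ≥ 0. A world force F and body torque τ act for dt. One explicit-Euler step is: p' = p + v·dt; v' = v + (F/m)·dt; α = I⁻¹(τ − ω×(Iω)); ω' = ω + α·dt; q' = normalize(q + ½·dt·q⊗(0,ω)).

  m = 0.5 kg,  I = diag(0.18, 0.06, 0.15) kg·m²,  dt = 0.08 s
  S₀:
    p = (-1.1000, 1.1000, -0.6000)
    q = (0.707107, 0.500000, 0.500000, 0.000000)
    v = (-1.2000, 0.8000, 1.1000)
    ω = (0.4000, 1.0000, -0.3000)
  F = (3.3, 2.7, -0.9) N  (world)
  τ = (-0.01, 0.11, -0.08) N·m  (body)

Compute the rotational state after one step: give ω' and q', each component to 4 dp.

ω' = (0.4076, 1.1515, -0.3171)
q' = (0.6784, 0.5048, 0.5338, 0.0035)

ω×(Iω) gyroscopic = (-0.0270, -0.0036, -0.0480)
(τ − ω×Iω)/I = (0.0944, 1.8933, -0.2133)
ω' = ω + α·dt = (0.4076, 1.1515, -0.3171)
q⊗(0,ω) = (-0.7000000, 0.1328428, 0.8571070, 0.0878679)
q' = normalize(q + ½dt·q⊗(0,ω)) = (0.6784, 0.5048, 0.5338, 0.0035)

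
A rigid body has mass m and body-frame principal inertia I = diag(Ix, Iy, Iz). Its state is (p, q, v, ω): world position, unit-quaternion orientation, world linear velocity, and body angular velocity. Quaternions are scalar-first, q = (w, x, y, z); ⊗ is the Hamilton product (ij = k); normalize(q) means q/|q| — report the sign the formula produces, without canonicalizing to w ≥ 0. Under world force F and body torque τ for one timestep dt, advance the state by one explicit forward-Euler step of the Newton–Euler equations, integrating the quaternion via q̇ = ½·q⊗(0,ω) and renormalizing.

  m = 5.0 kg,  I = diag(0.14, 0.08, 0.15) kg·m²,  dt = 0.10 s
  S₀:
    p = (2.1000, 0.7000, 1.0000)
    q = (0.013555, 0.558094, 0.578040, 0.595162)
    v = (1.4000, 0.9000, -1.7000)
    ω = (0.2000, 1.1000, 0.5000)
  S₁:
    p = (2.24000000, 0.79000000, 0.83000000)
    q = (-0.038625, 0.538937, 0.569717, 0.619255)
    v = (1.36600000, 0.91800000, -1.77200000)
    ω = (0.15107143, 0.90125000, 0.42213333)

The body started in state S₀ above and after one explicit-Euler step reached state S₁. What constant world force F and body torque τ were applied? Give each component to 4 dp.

Δω = ω₁−ω₀ = (-0.04892857, -0.19875000, -0.07786667)
gyro term ω₀×Iω₀ = (0.0385, -0.0010, -0.0132)
I·α + gyro = (-0.0300, -0.1600, -0.1300)
v₁ − v₀ = (-0.03400000, 0.01800000, -0.07200000)
m·(v₁−v₀)/dt = (-1.7000, 0.9000, -3.6000)

F = (-1.7000, 0.9000, -3.6000)
τ = (-0.0300, -0.1600, -0.1300)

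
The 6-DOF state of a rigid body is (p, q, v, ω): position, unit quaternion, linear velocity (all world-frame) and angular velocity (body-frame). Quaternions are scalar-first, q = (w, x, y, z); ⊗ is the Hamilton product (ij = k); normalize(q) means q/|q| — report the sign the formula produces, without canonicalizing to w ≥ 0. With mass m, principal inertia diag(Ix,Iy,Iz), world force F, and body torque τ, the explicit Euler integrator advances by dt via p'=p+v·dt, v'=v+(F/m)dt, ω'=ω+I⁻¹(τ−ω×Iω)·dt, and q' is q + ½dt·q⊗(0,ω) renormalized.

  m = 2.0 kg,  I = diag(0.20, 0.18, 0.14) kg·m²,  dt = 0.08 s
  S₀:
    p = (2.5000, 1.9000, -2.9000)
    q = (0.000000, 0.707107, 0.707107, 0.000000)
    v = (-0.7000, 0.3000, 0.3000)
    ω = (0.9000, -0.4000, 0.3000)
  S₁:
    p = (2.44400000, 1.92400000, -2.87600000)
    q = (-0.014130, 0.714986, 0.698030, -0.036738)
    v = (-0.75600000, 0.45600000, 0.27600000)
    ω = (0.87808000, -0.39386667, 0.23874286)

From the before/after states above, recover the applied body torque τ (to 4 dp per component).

τ = (-0.0500, 0.0300, -0.1000)

Δω = ω₁−ω₀ = (-0.02192000, 0.00613333, -0.06125714)
gyro term ω₀×Iω₀ = (0.0048, 0.0162, 0.0072)
τ = I·(Δω/dt) + ω₀×(Iω₀) = (-0.0500, 0.0300, -0.1000)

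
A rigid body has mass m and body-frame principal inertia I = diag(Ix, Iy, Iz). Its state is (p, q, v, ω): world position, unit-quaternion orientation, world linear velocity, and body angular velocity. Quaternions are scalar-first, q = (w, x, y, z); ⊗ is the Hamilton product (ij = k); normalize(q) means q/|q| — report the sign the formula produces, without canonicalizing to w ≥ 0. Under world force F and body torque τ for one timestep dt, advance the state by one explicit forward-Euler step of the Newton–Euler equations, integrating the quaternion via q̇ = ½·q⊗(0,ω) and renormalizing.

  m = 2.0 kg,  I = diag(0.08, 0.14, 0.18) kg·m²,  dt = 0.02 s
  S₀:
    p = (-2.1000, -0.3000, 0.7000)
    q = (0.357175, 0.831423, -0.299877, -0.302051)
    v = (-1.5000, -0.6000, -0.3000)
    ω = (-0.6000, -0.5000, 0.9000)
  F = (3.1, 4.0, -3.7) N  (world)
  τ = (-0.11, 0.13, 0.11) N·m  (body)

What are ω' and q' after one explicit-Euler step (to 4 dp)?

precession coupling ω×(Iω) = (-0.0180, 0.0540, 0.0180)
α = I⁻¹(τ − ω×Iω) = (-1.1500, 0.5429, 0.5111)
ω' = ω + α·dt = (-0.6230, -0.4891, 0.9102)
2q̇ = q⊗(0,ω) = (0.6207612, -0.6352198, -0.7456376, -0.2741802)
q' = normalize(q + ½dt·q⊗(0,ω)) = (0.3634, 0.8250, -0.3073, -0.3048)

ω' = (-0.6230, -0.4891, 0.9102)
q' = (0.3634, 0.8250, -0.3073, -0.3048)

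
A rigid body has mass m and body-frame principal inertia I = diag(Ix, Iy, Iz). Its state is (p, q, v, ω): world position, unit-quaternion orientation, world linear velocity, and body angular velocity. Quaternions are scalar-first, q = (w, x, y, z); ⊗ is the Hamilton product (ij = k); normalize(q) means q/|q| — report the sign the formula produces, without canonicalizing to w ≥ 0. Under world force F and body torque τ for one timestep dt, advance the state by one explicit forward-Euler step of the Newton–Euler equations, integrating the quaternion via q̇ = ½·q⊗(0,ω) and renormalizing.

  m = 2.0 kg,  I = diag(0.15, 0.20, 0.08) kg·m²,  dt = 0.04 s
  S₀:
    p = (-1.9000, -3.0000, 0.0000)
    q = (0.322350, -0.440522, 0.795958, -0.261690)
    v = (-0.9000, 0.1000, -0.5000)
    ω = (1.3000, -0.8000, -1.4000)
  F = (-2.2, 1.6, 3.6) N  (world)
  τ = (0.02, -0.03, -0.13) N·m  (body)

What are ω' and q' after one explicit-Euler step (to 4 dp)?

ω' = (1.3412, -0.7805, -1.4390)
q' = (0.3389, -0.4582, 0.7710, -0.2841)

(τ − ω×Iω)/I = (1.0293, 0.4870, -0.9750)
new body rate ω' = (1.3412, -0.7805, -1.4390)
q⊗(0,ω) = (0.8430790, -0.9046382, -1.2148078, -1.1336178)
q + ½dt·q⊗(0,ω), renormalized = (0.3389, -0.4582, 0.7710, -0.2841)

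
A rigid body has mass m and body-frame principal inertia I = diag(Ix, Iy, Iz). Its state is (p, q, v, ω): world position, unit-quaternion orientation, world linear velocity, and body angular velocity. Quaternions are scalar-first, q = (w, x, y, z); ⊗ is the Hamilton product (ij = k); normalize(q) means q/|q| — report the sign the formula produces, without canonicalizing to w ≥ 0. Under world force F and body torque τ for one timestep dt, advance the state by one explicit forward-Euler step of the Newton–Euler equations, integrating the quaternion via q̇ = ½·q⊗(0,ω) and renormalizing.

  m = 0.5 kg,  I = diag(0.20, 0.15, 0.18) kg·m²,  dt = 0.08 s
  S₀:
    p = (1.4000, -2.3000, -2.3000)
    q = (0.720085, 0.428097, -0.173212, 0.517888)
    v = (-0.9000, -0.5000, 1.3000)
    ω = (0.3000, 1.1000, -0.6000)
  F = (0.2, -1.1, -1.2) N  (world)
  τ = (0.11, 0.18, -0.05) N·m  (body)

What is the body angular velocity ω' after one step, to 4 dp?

ω' = (0.3519, 1.1979, -0.6149)

angular accel α = (0.6490, 1.2240, -0.1861)
ω + α·dt = (0.3519, 1.1979, -0.6149)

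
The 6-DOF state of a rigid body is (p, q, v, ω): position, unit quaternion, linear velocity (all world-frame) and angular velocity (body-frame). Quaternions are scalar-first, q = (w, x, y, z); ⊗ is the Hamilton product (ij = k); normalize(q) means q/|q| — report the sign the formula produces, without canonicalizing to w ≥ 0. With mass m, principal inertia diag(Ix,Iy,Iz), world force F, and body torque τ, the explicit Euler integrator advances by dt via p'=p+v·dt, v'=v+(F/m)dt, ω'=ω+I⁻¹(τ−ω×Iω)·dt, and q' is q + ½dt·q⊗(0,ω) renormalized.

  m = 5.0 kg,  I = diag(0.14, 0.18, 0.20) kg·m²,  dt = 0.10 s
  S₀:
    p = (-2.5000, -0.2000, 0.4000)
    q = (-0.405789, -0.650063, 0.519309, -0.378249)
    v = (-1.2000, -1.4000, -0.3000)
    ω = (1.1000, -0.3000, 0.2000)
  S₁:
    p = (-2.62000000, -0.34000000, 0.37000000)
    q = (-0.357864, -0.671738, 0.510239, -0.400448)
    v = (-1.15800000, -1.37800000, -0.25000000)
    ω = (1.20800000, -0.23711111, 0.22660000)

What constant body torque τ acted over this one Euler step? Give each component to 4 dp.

rate change Δω = (0.10800000, 0.06288889, 0.02660000)
gyro term ω₀×Iω₀ = (-0.0012, -0.0132, -0.0132)
applied torque τ = (0.1500, 0.1000, 0.0400)

τ = (0.1500, 0.1000, 0.0400)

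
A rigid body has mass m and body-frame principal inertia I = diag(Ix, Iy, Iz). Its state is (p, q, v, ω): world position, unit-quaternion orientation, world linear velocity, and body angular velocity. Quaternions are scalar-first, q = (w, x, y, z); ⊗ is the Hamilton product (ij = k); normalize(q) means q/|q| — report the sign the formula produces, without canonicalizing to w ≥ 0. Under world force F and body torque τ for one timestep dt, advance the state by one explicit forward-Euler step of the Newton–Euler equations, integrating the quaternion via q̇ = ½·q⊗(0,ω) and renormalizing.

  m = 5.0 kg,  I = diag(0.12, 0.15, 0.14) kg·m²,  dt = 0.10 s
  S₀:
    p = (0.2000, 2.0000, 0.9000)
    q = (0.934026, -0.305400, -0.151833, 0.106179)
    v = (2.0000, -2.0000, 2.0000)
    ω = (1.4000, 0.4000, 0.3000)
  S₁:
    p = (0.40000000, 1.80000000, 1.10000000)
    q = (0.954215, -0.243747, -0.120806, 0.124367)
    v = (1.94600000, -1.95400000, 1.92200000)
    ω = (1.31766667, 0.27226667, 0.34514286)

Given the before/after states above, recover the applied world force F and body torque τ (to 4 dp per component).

ω₁ − ω₀ = (-0.08233333, -0.12773333, 0.04514286)
precession coupling = (-0.0012, -0.0084, 0.0168)
I·α + gyro = (-0.1000, -0.2000, 0.0800)
Δv = v₁−v₀ = (-0.05400000, 0.04600000, -0.07800000)
m·(v₁−v₀)/dt = (-2.7000, 2.3000, -3.9000)

F = (-2.7000, 2.3000, -3.9000)
τ = (-0.1000, -0.2000, 0.0800)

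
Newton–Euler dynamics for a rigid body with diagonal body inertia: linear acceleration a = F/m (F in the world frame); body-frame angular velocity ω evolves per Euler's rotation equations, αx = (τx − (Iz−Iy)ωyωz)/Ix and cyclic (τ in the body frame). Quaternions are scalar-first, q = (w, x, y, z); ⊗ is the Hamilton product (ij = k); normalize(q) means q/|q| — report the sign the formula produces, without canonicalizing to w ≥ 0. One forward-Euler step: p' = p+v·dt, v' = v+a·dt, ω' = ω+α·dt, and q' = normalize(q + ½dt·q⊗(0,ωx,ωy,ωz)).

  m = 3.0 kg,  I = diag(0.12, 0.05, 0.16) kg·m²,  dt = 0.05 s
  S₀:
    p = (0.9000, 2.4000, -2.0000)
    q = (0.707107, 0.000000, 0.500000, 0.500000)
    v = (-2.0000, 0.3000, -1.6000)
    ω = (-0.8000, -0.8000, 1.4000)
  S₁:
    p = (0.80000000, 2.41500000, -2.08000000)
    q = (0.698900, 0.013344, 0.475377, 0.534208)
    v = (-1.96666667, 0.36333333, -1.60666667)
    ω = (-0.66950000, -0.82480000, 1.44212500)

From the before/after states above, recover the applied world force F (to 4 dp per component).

Δv = v₁−v₀ = (0.03333333, 0.06333333, -0.00666667)
applied force F = (2.0000, 3.8000, -0.4000)

F = (2.0000, 3.8000, -0.4000)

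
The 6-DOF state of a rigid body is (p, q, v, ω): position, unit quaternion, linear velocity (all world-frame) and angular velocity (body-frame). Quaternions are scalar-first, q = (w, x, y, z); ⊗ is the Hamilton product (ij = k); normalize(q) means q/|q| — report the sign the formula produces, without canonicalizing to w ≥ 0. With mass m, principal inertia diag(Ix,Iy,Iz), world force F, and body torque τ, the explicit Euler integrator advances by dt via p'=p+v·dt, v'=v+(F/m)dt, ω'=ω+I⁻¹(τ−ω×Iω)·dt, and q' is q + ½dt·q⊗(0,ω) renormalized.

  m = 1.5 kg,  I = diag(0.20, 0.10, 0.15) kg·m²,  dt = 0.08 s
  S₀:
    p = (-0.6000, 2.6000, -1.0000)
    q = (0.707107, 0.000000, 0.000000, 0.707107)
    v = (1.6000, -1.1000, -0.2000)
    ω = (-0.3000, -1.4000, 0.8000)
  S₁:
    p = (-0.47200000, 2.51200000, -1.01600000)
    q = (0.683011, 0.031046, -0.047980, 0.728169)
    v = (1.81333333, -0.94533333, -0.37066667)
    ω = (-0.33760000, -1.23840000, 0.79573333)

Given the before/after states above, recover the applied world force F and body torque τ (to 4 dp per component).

F = (4.0000, 2.9000, -3.2000)
τ = (-0.1500, 0.1900, -0.0500)

Δω = ω₁−ω₀ = (-0.03760000, 0.16160000, -0.00426667)
ω₀×(Iω₀) = (-0.0560, -0.0120, -0.0420)
τ = I·(Δω/dt) + ω₀×(Iω₀) = (-0.1500, 0.1900, -0.0500)
velocity change Δv = (0.21333333, 0.15466667, -0.17066667)
F = m·Δv/dt = (4.0000, 2.9000, -3.2000)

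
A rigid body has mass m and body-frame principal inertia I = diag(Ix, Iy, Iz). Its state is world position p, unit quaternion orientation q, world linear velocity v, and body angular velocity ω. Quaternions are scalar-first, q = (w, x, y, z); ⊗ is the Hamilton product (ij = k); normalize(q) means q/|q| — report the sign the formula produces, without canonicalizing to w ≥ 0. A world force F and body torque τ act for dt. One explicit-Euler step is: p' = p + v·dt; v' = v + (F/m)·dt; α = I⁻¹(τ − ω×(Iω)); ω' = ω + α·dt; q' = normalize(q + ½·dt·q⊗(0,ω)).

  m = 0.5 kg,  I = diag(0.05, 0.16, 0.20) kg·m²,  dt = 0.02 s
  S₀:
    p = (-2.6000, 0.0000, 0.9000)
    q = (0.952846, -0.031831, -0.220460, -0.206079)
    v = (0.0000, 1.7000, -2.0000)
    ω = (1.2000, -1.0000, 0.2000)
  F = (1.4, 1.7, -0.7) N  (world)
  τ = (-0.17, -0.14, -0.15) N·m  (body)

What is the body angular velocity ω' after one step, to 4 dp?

precession coupling ω×(Iω) = (-0.0080, -0.0360, -0.1320)
angular accel α = (-3.2400, -0.6500, -0.0900)
ω + α·dt = (1.1352, -1.0130, 0.1982)

ω' = (1.1352, -1.0130, 0.1982)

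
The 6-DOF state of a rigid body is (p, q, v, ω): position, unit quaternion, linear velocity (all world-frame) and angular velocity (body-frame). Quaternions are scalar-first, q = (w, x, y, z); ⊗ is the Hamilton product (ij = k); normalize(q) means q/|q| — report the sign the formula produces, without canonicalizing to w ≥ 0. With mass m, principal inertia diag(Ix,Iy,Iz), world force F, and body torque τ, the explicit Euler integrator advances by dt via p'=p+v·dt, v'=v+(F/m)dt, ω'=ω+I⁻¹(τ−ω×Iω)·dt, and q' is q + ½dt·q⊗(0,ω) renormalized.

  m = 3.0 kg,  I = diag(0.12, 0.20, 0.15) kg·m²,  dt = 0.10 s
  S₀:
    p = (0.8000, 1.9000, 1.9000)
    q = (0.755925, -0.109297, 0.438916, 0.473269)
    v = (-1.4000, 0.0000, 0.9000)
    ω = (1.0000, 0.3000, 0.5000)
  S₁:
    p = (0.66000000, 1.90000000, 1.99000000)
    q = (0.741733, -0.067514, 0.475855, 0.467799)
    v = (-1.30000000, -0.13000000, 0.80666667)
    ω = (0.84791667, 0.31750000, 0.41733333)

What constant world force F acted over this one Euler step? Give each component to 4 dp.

F = (3.0000, -3.9000, -2.8000)

velocity change Δv = (0.10000000, -0.13000000, -0.09333333)
m·(v₁−v₀)/dt = (3.0000, -3.9000, -2.8000)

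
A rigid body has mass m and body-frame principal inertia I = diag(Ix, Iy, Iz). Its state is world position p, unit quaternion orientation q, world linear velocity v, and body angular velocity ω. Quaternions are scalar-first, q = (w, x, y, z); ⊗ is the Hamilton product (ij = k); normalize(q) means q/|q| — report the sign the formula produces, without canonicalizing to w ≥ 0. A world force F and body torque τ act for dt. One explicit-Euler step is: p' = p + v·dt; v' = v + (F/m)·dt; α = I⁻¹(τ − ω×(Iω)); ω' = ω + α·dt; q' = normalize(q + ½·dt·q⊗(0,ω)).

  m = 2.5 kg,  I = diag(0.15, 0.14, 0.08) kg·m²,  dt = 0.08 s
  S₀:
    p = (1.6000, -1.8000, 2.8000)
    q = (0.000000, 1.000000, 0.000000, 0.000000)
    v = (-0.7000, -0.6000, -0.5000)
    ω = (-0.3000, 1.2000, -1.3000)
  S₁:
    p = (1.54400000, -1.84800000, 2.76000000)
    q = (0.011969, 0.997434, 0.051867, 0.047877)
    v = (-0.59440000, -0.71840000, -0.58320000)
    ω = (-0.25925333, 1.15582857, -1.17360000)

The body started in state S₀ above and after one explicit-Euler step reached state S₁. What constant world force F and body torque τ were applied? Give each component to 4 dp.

Δv = v₁−v₀ = (0.10560000, -0.11840000, -0.08320000)
m·(v₁−v₀)/dt = (3.3000, -3.7000, -2.6000)
rate change Δω = (0.04074667, -0.04417143, 0.12640000)
ω₀×(Iω₀) = (0.0936, 0.0273, 0.0036)
applied torque τ = (0.1700, -0.0500, 0.1300)

F = (3.3000, -3.7000, -2.6000)
τ = (0.1700, -0.0500, 0.1300)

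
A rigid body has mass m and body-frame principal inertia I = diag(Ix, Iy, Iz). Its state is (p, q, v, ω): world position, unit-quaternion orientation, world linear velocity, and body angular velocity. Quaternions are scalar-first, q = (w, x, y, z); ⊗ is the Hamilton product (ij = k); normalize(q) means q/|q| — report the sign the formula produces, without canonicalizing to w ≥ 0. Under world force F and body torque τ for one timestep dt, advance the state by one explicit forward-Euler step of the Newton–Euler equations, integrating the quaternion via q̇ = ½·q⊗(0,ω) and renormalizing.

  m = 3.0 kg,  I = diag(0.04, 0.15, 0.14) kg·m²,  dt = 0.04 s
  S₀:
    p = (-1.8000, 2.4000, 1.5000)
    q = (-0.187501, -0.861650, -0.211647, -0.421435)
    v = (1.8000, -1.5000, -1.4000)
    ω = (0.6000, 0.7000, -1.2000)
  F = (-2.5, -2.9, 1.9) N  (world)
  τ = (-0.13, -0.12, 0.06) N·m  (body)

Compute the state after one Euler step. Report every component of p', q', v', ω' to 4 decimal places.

linear accel F/m = (-0.8333, -0.9667, 0.6333)
new position p' = (-1.7280, 2.3400, 1.4440)
new velocity v' = (1.7667, -1.5387, -1.3747)
ω×(Iω) gyroscopic = (0.0084, 0.0720, 0.0462)
α = I⁻¹(τ − ω×Iω) = (-3.4600, -1.2800, 0.0986)
new body rate ω' = (0.4616, 0.6488, -1.1961)
Hamilton product q⊗(0,ω) = (0.1594209, 0.4364803, -1.4180917, -0.2511656)
q' = normalize(q + ½dt·q⊗(0,ω)) = (-0.1842, -0.8525, -0.2399, -0.4263)

p' = (-1.7280, 2.3400, 1.4440)
q' = (-0.1842, -0.8525, -0.2399, -0.4263)
v' = (1.7667, -1.5387, -1.3747)
ω' = (0.4616, 0.6488, -1.1961)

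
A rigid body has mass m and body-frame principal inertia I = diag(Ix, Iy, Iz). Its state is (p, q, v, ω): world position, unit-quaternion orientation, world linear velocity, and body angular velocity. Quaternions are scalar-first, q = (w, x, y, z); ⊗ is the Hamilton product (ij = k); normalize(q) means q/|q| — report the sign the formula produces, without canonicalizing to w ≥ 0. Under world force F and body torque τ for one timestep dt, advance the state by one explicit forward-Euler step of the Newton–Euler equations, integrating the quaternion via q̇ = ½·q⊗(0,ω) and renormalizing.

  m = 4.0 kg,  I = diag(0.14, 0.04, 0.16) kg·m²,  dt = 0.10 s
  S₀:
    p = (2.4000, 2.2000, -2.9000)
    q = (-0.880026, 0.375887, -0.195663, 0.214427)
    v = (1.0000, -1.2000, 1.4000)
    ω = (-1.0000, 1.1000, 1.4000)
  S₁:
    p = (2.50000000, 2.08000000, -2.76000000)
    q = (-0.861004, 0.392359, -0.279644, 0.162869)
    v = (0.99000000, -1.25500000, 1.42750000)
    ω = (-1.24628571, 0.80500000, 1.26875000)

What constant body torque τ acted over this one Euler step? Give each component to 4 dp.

Δω = ω₁−ω₀ = (-0.24628571, -0.29500000, -0.13125000)
I·α + gyro = (-0.1600, -0.0900, -0.1000)

τ = (-0.1600, -0.0900, -0.1000)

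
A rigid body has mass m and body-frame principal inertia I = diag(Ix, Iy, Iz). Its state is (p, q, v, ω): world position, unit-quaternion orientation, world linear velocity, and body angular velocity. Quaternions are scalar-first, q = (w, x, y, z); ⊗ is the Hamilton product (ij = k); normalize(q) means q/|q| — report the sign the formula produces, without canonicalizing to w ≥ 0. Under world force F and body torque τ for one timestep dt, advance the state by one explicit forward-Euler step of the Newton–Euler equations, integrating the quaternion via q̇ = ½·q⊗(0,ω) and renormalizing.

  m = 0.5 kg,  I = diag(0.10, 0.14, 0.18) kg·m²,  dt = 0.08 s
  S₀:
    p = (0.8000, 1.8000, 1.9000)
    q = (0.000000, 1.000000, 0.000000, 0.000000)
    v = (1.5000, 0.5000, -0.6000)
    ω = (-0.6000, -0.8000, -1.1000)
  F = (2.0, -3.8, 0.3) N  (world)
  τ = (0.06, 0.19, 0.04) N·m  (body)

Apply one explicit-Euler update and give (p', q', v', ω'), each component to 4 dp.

p' = (0.9200, 1.8400, 1.8520)
q' = (0.0240, 0.9982, 0.0439, -0.0319)
v' = (1.8200, -0.1080, -0.5520)
ω' = (-0.5802, -0.6613, -1.0908)

angular accel α = (0.2480, 1.7343, 0.1156)
new body rate ω' = (-0.5802, -0.6613, -1.0908)
Hamilton product q⊗(0,ω) = (0.6000000, 0.0000000, 1.1000000, -0.8000000)
q + ½dt·q⊗(0,ω), renormalized = (0.0240, 0.9982, 0.0439, -0.0319)
new position p' = (0.9200, 1.8400, 1.8520)
v' = v + a·dt = (1.8200, -0.1080, -0.5520)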